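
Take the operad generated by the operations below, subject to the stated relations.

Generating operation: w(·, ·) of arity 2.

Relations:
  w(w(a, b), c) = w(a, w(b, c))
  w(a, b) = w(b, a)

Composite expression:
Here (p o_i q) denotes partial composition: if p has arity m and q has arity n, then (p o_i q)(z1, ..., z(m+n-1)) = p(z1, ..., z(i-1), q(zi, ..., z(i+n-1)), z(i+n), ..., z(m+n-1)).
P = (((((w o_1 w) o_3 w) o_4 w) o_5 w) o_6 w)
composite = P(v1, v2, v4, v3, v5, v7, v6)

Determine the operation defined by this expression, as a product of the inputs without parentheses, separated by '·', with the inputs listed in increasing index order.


v1 · v2 · v3 · v4 · v5 · v6 · v7

With w associative and commutative, the v-input set is all that matters.
w(v1, v2) spells out as v1 · v2
w(v7, v6) spells out as v7 · v6
w(v5, w(v7, v6)) spells out as v5 · v7 · v6
w(v3, w(v5, w(v7, v6))) spells out as v3 · v5 · v7 · v6
w(v4, w(v3, w(v5, w(v7, v6)))) spells out as v4 · v3 · v5 · v7 · v6
w(w(v1, v2), w(v4, w(v3, w(v5, w(v7, v6))))) spells out as v1 · v2 · v4 · v3 · v5 · v7 · v6
putting the inputs in ascending order: v1 · v2 · v3 · v4 · v5 · v6 · v7


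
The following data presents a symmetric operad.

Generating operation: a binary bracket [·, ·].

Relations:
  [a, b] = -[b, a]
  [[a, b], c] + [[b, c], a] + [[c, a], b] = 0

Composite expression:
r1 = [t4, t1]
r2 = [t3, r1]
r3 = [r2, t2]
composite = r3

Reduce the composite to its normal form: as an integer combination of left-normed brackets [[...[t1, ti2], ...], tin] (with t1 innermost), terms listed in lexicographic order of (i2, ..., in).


[[[t1, t4], t3], t2]

In the tensor algebra, words opening t1 carry the t1-anchored form.
Composite bracket: [[t3, [t4, t1]], t2]
Full expansion: 8 signed words from ab - ba (2^3 = 8).
Coefficients come from the t1-initial words:
  t1t4t3t2 (sign +1) contributes +[[[t1, t4], t3], t2]


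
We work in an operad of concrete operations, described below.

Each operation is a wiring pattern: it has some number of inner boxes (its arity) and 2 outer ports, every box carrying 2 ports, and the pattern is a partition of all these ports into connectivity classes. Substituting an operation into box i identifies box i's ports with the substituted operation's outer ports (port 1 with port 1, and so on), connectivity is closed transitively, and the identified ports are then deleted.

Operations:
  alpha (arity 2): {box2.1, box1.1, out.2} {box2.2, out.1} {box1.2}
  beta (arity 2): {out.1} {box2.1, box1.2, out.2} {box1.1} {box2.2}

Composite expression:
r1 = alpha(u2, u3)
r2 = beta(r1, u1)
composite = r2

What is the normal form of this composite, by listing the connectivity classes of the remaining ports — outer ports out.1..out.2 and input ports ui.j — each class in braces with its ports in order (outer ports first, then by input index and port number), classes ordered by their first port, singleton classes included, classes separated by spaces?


{out.1} {out.2, u1.1, u2.1, u3.1} {u1.2} {u2.2} {u3.2}

Substituting into beta glues patterns; closure does the rest.
through alpha, on inputs (u2, u3): {out.1, u3.2} {out.2, u2.1, u3.1} {u2.2} (out.j = stage outer ports)
through beta, on inputs (u2, u3, u1): {out.1} {out.2, u1.1, u2.1, u3.1} {u1.2} {u2.2} {u3.2} (out.j = stage outer ports)


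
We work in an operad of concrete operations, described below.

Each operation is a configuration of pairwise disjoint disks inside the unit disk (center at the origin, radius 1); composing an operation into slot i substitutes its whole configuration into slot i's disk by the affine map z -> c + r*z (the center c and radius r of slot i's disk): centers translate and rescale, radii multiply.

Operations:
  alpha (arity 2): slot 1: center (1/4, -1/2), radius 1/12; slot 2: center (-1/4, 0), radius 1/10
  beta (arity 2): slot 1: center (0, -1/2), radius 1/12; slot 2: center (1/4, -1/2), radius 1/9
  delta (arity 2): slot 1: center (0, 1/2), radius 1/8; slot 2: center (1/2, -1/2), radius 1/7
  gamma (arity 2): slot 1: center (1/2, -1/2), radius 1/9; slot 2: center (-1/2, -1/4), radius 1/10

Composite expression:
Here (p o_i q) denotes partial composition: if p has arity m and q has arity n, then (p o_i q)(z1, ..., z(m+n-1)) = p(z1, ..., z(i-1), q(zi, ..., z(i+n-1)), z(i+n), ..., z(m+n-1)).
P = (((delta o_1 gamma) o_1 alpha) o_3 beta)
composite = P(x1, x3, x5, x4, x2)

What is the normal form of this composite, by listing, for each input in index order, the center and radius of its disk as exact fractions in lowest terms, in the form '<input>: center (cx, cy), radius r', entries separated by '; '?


x1: center (19/288, 31/72), radius 1/864; x2: center (1/2, -1/2), radius 1/7; x3: center (17/288, 7/16), radius 1/720; x4: center (-19/320, 37/80), radius 1/720; x5: center (-1/16, 37/80), radius 1/960

Below delta, radii multiply path by path; the x-disk centers shift.
tracing x1 down its 3-map path: center (19/288, 31/72), radius 1/864
tracing x3 down its 3-map path: center (17/288, 7/16), radius 1/720
tracing x5 down its 3-map path: center (-1/16, 37/80), radius 1/960
tracing x4 down its 3-map path: center (-19/320, 37/80), radius 1/720
tracing x2 down its 1-map path: center (1/2, -1/2), radius 1/7


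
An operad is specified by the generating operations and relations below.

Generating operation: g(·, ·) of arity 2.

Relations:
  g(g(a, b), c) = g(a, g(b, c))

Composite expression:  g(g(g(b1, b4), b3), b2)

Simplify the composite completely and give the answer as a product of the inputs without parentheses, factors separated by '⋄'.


b1 ⋄ b4 ⋄ b3 ⋄ b2

The g-tree's shape is irrelevant; the b-reading-order decides.
g(b1, b4) spells out as b1 ⋄ b4
g(g(b1, b4), b3) spells out as b1 ⋄ b4 ⋄ b3
g(g(g(b1, b4), b3), b2) spells out as b1 ⋄ b4 ⋄ b3 ⋄ b2


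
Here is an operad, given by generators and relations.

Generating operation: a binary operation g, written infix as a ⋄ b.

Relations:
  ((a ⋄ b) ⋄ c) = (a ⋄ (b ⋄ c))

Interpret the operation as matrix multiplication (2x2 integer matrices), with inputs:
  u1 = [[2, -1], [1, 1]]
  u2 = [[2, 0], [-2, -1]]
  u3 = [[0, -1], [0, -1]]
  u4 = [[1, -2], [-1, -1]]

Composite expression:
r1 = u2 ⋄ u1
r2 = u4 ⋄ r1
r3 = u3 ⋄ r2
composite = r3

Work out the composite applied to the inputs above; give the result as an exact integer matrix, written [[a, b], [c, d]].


[[-1, -1], [-1, -1]]

(u2 ⋄ u1) = [[4, -2], [-5, 1]]
(u4 ⋄ (u2 ⋄ u1)) = [[14, -4], [1, 1]]
(u3 ⋄ (u4 ⋄ (u2 ⋄ u1))) = [[-1, -1], [-1, -1]]


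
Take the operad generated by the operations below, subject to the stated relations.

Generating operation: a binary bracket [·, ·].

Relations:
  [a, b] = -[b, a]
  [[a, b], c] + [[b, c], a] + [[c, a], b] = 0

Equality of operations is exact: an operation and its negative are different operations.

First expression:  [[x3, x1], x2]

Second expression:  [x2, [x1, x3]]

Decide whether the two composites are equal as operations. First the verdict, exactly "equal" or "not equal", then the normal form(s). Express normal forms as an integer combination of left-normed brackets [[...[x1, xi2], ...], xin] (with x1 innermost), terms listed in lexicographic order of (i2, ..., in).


equal: each reduces to -[[x1, x3], x2]

The first composite normalizes to -[[x1, x3], x2]
The second composite normalizes to -[[x1, x3], x2]
Identical normal forms: equal.


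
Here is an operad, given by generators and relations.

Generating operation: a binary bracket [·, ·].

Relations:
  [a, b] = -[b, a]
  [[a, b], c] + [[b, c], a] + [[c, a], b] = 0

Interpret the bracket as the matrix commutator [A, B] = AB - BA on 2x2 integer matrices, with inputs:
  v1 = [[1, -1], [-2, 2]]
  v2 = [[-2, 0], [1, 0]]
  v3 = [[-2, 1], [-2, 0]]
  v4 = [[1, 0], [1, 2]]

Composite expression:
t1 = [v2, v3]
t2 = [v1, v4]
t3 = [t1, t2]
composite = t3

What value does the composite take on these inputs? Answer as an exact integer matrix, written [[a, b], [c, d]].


[v2, v3] = [[-1, -2], [-6, 1]]
[v1, v4] = [[-1, -1], [3, 1]]
[[v2, v3], [v1, v4]] = [[-12, -2], [18, 12]]

[[-12, -2], [18, 12]]


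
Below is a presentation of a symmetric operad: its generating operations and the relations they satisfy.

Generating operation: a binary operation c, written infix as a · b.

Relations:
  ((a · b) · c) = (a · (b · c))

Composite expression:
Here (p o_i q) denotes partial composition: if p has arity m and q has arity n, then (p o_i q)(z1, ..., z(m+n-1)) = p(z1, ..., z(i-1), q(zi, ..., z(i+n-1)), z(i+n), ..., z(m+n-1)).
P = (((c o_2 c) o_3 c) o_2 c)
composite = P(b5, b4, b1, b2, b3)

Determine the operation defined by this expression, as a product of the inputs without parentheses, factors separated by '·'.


b5 · b4 · b1 · b2 · b3

Under associativity of c, the answer is the b's in reading order.
(b4 · b1) flattens to b4 · b1
(b2 · b3) flattens to b2 · b3
((b4 · b1) · (b2 · b3)) flattens to b4 · b1 · b2 · b3
(b5 · ((b4 · b1) · (b2 · b3))) flattens to b5 · b4 · b1 · b2 · b3


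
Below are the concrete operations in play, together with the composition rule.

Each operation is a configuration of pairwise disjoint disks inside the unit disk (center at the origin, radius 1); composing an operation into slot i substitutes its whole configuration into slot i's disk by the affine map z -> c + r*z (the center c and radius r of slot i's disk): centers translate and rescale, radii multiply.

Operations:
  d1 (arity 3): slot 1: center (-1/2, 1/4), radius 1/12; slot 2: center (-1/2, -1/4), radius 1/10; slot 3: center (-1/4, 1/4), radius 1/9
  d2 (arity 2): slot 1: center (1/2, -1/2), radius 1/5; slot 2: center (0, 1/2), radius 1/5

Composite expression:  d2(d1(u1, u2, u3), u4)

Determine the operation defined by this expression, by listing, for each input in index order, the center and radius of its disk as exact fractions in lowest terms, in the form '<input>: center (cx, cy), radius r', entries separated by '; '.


u1: center (2/5, -9/20), radius 1/60; u2: center (2/5, -11/20), radius 1/50; u3: center (9/20, -9/20), radius 1/45; u4: center (0, 1/2), radius 1/5

Below d2, radii multiply path by path; the u-disk centers shift.
input u1: applying the 2 nested substitutions gives center (2/5, -9/20), radius 1/60
input u2: applying the 2 nested substitutions gives center (2/5, -11/20), radius 1/50
input u3: applying the 2 nested substitutions gives center (9/20, -9/20), radius 1/45
input u4: applying the 1 nested substitution gives center (0, 1/2), radius 1/5


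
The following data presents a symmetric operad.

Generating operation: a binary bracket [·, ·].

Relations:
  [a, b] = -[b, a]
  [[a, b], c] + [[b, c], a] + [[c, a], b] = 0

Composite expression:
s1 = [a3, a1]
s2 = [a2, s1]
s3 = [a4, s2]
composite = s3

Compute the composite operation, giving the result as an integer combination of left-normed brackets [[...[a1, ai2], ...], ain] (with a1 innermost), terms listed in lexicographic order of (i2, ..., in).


-[[[a1, a3], a2], a4]

Antisymmetry and Jacobi reduce to a1-anchored left-normed brackets.
Composite bracket: [a4, [a2, [a3, a1]]]
Each bracket splits as ab - ba, giving 8 signed words (2^3 = 8).
Coefficients come from the a1-initial words:
  the word a1a3a2a4 carries sign -1 and contributes -[[[a1, a3], a2], a4]


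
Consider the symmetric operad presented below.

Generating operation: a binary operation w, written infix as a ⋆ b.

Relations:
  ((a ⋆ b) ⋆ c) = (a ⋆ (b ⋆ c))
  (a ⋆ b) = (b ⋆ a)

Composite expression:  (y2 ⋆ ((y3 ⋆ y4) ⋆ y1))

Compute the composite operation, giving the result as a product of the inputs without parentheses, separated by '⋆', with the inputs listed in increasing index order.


y1 ⋆ y2 ⋆ y3 ⋆ y4

With w associative and commutative, the y-input set is all that matters.
(y3 ⋆ y4) linearizes to y3 ⋆ y4
((y3 ⋆ y4) ⋆ y1) linearizes to y3 ⋆ y4 ⋆ y1
(y2 ⋆ ((y3 ⋆ y4) ⋆ y1)) linearizes to y2 ⋆ y3 ⋆ y4 ⋆ y1
rearranged into index order: y1 ⋆ y2 ⋆ y3 ⋆ y4


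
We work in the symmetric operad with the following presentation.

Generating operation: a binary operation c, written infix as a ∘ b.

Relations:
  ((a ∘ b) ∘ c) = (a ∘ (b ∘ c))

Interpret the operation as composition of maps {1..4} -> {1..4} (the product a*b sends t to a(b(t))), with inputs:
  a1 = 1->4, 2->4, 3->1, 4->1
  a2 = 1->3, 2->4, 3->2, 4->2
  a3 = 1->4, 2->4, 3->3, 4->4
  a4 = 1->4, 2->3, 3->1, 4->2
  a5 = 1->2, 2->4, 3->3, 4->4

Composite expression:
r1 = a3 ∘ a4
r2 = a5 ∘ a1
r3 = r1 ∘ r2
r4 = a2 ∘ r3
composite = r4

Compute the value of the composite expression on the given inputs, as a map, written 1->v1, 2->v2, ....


1->2, 2->2, 3->2, 4->2

(a3 ∘ a4) = 1->4, 2->3, 3->4, 4->4
(a5 ∘ a1) = 1->4, 2->4, 3->2, 4->2
((a3 ∘ a4) ∘ (a5 ∘ a1)) = 1->4, 2->4, 3->3, 4->3
(a2 ∘ ((a3 ∘ a4) ∘ (a5 ∘ a1))) = 1->2, 2->2, 3->2, 4->2


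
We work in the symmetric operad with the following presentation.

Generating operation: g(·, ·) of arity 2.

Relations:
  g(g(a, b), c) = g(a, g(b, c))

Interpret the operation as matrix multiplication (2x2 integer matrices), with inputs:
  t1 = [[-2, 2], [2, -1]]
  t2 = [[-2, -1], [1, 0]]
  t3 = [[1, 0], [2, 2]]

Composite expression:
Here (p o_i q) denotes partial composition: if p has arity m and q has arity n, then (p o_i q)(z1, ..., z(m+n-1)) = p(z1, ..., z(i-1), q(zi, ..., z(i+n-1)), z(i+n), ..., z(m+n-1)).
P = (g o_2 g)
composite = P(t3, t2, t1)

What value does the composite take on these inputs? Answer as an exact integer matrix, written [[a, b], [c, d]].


g(t2, t1) = [[2, -3], [-2, 2]]
g(t3, g(t2, t1)) = [[2, -3], [0, -2]]

[[2, -3], [0, -2]]


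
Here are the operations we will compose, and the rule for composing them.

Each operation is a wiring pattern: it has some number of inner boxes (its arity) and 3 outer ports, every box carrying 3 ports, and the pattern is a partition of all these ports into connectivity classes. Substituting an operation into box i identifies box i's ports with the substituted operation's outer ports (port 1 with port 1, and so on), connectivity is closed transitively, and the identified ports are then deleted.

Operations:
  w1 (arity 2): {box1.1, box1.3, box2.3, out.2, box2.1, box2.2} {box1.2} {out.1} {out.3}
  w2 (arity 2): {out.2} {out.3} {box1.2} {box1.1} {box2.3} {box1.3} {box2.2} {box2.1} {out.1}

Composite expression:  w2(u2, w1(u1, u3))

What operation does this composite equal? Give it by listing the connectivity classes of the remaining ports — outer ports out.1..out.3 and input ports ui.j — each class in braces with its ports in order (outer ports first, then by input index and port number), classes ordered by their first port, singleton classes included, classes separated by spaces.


{out.1} {out.2} {out.3} {u1.1, u1.3, u3.1, u3.2, u3.3} {u1.2} {u2.1} {u2.2} {u2.3}

Substituting into w2 glues patterns; closure does the rest.
the subtree at w1 composes to {out.1} {out.2, u1.1, u1.3, u3.1, u3.2, u3.3} {out.3} {u1.2} on (u1, u3); out.j = own outer ports
the subtree at w2 composes to {out.1} {out.2} {out.3} {u1.1, u1.3, u3.1, u3.2, u3.3} {u1.2} {u2.1} {u2.2} {u2.3} on (u2, u1, u3); out.j = own outer ports


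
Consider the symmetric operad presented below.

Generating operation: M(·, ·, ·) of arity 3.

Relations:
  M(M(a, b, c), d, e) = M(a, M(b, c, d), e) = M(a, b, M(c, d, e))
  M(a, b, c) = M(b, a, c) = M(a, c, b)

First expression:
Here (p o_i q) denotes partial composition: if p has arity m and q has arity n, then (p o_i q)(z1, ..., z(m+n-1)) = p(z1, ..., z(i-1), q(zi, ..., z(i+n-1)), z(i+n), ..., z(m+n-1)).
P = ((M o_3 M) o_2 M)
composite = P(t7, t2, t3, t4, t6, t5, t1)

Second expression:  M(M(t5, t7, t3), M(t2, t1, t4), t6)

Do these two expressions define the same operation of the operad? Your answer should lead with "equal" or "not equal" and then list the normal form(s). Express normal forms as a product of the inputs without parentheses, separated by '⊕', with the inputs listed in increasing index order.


The first composite normalizes to t1 ⊕ t2 ⊕ t3 ⊕ t4 ⊕ t5 ⊕ t6 ⊕ t7
The second composite normalizes to t1 ⊕ t2 ⊕ t3 ⊕ t4 ⊕ t5 ⊕ t6 ⊕ t7
One common form — equal.

equal; both compose to t1 ⊕ t2 ⊕ t3 ⊕ t4 ⊕ t5 ⊕ t6 ⊕ t7


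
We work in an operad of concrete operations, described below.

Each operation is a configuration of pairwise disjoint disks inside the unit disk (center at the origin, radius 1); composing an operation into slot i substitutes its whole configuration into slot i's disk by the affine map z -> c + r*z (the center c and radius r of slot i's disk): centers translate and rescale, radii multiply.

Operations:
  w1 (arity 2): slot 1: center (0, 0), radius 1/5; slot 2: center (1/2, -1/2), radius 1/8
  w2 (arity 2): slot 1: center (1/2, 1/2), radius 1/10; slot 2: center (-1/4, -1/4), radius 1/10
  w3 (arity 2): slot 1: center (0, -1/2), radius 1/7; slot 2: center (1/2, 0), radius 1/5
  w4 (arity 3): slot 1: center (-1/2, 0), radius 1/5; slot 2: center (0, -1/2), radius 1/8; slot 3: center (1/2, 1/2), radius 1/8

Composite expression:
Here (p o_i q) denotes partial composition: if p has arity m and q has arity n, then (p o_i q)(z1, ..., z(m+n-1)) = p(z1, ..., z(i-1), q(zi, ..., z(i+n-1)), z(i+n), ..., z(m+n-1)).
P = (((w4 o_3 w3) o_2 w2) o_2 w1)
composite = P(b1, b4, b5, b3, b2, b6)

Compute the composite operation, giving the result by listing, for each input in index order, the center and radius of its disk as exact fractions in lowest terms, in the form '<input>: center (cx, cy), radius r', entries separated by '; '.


b1: center (-1/2, 0), radius 1/5; b2: center (1/2, 7/16), radius 1/56; b3: center (-1/32, -17/32), radius 1/80; b4: center (1/16, -7/16), radius 1/400; b5: center (11/160, -71/160), radius 1/640; b6: center (9/16, 1/2), radius 1/40


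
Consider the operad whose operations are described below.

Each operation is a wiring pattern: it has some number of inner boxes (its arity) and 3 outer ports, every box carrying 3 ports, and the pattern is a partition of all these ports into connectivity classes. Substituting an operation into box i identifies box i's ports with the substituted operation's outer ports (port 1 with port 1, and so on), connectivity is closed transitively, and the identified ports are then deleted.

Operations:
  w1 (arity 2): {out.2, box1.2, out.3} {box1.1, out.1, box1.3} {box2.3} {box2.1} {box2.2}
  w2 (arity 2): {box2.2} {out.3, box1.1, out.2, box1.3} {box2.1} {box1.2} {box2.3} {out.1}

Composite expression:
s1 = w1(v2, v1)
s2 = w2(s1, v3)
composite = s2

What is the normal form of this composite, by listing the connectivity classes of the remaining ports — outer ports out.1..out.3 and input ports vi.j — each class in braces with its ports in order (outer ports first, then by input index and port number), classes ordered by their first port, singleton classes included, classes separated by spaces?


Reachability decides: close wires over w2-identified ports.
through w1, on inputs (v2, v1): {out.1, v2.1, v2.3} {out.2, out.3, v2.2} {v1.1} {v1.2} {v1.3} (out.j = stage outer ports)
through w2, on inputs (v2, v1, v3): {out.1} {out.2, out.3, v2.1, v2.2, v2.3} {v1.1} {v1.2} {v1.3} {v3.1} {v3.2} {v3.3} (out.j = stage outer ports)

{out.1} {out.2, out.3, v2.1, v2.2, v2.3} {v1.1} {v1.2} {v1.3} {v3.1} {v3.2} {v3.3}


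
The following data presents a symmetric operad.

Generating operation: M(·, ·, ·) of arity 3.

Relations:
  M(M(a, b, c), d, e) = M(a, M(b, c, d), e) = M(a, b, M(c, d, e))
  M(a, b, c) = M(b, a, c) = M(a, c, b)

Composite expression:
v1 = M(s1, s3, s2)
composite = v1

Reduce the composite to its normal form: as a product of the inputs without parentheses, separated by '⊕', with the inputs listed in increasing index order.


s1 ⊕ s2 ⊕ s3

Both nesting and order wash out for M; what remains is which s's occur.
M(s1, s3, s2) flattens to s1 ⊕ s3 ⊕ s2
commutativity sorts the factors: s1 ⊕ s2 ⊕ s3


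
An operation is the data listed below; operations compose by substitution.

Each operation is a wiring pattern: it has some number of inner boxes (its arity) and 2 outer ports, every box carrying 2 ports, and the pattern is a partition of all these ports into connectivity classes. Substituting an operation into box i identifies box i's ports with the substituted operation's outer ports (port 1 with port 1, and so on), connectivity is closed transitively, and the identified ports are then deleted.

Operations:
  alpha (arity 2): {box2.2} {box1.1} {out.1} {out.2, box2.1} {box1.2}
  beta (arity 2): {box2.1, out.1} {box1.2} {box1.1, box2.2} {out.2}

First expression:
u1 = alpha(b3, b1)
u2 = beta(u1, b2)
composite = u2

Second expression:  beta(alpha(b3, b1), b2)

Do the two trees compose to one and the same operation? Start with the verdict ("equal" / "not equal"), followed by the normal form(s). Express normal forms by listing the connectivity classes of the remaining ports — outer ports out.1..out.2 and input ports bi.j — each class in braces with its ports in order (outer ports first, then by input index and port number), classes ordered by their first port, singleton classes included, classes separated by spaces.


equal — both sides give {out.1, b2.1} {out.2} {b1.1} {b1.2} {b2.2} {b3.1} {b3.2}

Reducing the first expression gives {out.1, b2.1} {out.2} {b1.1} {b1.2} {b2.2} {b3.1} {b3.2}
Reducing the second expression gives {out.1, b2.1} {out.2} {b1.1} {b1.2} {b2.2} {b3.1} {b3.2}
Identical normal forms: equal.


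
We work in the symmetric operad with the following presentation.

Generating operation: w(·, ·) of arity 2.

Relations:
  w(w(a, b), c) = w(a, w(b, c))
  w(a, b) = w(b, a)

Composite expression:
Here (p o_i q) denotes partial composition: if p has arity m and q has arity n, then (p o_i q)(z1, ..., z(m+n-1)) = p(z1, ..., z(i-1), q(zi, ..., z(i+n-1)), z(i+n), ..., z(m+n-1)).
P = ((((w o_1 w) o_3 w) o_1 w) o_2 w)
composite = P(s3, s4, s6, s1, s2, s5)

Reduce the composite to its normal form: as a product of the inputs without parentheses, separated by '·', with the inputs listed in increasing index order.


Both nesting and order wash out for w; what remains is which s's occur.
w(s4, s6) linearizes to s4 · s6
w(s3, w(s4, s6)) linearizes to s3 · s4 · s6
w(w(s3, w(s4, s6)), s1) linearizes to s3 · s4 · s6 · s1
w(s2, s5) linearizes to s2 · s5
w(w(w(s3, w(s4, s6)), s1), w(s2, s5)) linearizes to s3 · s4 · s6 · s1 · s2 · s5
reordering the factors by index: s1 · s2 · s3 · s4 · s5 · s6

s1 · s2 · s3 · s4 · s5 · s6


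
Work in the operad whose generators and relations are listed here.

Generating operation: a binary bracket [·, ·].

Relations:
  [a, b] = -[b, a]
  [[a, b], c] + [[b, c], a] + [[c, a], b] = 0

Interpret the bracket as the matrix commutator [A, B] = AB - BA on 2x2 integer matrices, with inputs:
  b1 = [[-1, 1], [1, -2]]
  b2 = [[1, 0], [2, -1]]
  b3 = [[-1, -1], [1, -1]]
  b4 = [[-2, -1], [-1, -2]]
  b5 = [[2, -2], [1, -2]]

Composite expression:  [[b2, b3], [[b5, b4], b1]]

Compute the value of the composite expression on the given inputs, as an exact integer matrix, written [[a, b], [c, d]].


[b2, b3] = [[2, -2], [-2, -2]]
[b5, b4] = [[3, -4], [4, -3]]
[[b5, b4], b1] = [[-8, 10], [-2, 8]]
[[b2, b3], [[b5, b4], b1]] = [[24, 8], [40, -24]]

[[24, 8], [40, -24]]


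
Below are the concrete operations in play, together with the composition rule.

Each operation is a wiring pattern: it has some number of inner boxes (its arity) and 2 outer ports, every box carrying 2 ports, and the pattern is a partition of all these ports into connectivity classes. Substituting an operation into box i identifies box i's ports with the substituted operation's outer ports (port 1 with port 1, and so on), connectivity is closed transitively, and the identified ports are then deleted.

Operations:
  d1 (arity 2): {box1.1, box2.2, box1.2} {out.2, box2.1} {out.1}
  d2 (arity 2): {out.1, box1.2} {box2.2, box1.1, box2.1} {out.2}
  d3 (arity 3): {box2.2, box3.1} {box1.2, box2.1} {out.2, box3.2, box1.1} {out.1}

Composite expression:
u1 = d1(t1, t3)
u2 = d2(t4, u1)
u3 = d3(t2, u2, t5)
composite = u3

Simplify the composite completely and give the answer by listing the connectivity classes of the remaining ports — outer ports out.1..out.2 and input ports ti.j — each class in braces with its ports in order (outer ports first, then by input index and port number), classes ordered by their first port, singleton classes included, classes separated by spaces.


{out.1} {out.2, t2.1, t5.2} {t1.1, t1.2, t3.2} {t2.2, t4.2} {t3.1, t4.1} {t5.1}

Reachability decides: close wires over d3-identified ports.
stage d1: inputs (t1, t3), connectivity {out.1} {out.2, t3.1} {t1.1, t1.2, t3.2}, out.j its boundary
stage d2: inputs (t4, t1, t3), connectivity {out.1, t4.2} {out.2} {t1.1, t1.2, t3.2} {t3.1, t4.1}, out.j its boundary
stage d3: inputs (t2, t4, t1, t3, t5), connectivity {out.1} {out.2, t2.1, t5.2} {t1.1, t1.2, t3.2} {t2.2, t4.2} {t3.1, t4.1} {t5.1}, out.j its boundary


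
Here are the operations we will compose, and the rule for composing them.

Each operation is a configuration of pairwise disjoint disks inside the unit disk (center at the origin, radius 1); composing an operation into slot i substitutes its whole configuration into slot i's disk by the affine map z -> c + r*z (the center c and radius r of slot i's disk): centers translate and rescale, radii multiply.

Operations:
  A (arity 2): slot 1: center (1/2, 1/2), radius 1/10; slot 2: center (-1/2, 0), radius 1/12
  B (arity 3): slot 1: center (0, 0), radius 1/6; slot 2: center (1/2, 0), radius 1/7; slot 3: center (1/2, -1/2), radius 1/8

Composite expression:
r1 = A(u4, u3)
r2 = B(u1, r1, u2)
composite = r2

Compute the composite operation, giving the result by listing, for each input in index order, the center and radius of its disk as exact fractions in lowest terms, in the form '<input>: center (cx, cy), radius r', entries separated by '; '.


Only the slot chain above each u matters under B; compose those maps.
input u1: composing its 1 substitution step yields center (0, 0), radius 1/6
input u4: composing its 2 substitution steps yields center (4/7, 1/14), radius 1/70
input u3: composing its 2 substitution steps yields center (3/7, 0), radius 1/84
input u2: composing its 1 substitution step yields center (1/2, -1/2), radius 1/8

u1: center (0, 0), radius 1/6; u2: center (1/2, -1/2), radius 1/8; u3: center (3/7, 0), radius 1/84; u4: center (4/7, 1/14), radius 1/70


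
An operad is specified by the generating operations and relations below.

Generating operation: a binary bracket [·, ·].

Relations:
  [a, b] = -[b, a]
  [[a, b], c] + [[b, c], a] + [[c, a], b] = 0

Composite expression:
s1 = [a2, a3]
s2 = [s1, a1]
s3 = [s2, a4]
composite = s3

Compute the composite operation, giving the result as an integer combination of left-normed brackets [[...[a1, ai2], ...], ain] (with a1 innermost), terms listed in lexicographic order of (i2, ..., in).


-[[[a1, a2], a3], a4] + [[[a1, a3], a2], a4]

Antisymmetry and Jacobi reduce to a1-anchored left-normed brackets.
Composite bracket: [[[a2, a3], a1], a4]
Under [a, b] = ab - ba we get 8 signed associative words (2^3 = 8).
The a1-initial words carry the normal form:
  the word a1a2a3a4 carries sign -1 and contributes -[[[a1, a2], a3], a4]
  the word a1a3a2a4 carries sign +1 and contributes +[[[a1, a3], a2], a4]


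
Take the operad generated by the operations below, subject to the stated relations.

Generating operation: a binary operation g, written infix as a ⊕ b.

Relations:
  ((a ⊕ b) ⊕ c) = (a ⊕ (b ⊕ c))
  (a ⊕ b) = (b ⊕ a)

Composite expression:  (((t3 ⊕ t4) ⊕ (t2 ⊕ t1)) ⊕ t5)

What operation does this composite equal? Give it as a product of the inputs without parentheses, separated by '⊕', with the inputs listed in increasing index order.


Any arrangement under g is one operation, so sort the t-inputs.
(t3 ⊕ t4) collapses to t3 ⊕ t4
(t2 ⊕ t1) collapses to t2 ⊕ t1
((t3 ⊕ t4) ⊕ (t2 ⊕ t1)) collapses to t3 ⊕ t4 ⊕ t2 ⊕ t1
(((t3 ⊕ t4) ⊕ (t2 ⊕ t1)) ⊕ t5) collapses to t3 ⊕ t4 ⊕ t2 ⊕ t1 ⊕ t5
the factors in increasing index order: t1 ⊕ t2 ⊕ t3 ⊕ t4 ⊕ t5

t1 ⊕ t2 ⊕ t3 ⊕ t4 ⊕ t5


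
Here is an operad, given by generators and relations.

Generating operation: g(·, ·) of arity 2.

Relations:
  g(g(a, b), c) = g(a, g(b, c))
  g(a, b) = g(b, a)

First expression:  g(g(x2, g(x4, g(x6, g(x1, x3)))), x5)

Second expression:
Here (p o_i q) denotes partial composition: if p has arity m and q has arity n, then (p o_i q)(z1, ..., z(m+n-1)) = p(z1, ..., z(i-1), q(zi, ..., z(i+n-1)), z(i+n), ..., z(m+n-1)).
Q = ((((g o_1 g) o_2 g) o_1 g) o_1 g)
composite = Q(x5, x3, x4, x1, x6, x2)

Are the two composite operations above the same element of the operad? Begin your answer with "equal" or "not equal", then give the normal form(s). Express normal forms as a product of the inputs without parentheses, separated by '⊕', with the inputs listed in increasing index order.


The first composite normalizes to x1 ⊕ x2 ⊕ x3 ⊕ x4 ⊕ x5 ⊕ x6
The second composite normalizes to x1 ⊕ x2 ⊕ x3 ⊕ x4 ⊕ x5 ⊕ x6
The forms coincide; equal.

equal; the common form is x1 ⊕ x2 ⊕ x3 ⊕ x4 ⊕ x5 ⊕ x6


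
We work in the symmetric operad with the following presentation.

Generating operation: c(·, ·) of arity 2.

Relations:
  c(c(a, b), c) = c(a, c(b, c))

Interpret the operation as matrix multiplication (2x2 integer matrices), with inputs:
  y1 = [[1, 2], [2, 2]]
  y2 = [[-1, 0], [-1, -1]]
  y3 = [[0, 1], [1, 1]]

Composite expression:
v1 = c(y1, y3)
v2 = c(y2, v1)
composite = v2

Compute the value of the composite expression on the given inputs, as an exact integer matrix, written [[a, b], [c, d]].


c(y1, y3) = [[2, 3], [2, 4]]
c(y2, c(y1, y3)) = [[-2, -3], [-4, -7]]

[[-2, -3], [-4, -7]]


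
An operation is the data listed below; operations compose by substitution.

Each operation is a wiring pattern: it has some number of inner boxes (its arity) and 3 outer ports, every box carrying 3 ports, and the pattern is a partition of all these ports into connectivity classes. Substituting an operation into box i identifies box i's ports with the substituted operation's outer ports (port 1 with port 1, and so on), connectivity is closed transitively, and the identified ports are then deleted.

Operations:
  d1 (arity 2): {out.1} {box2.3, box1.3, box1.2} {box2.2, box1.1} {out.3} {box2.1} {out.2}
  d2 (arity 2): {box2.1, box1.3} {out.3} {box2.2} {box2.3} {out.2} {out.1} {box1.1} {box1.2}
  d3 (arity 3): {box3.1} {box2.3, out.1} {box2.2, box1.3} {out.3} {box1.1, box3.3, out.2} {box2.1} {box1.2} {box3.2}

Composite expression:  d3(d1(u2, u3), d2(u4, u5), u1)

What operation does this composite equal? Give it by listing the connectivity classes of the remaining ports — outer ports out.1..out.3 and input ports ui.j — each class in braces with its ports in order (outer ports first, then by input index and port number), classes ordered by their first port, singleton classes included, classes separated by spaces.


{out.1} {out.2, u1.3} {out.3} {u1.1} {u1.2} {u2.1, u3.2} {u2.2, u2.3, u3.3} {u3.1} {u4.1} {u4.2} {u4.3, u5.1} {u5.2} {u5.3}

Two ports join when wires chain via d3-identified ports.
through d1, on inputs (u2, u3): {out.1} {out.2} {out.3} {u2.1, u3.2} {u2.2, u2.3, u3.3} {u3.1} (out.j = stage outer ports)
through d2, on inputs (u4, u5): {out.1} {out.2} {out.3} {u4.1} {u4.2} {u4.3, u5.1} {u5.2} {u5.3} (out.j = stage outer ports)
through d3, on inputs (u2, u3, u4, u5, u1): {out.1} {out.2, u1.3} {out.3} {u1.1} {u1.2} {u2.1, u3.2} {u2.2, u2.3, u3.3} {u3.1} {u4.1} {u4.2} {u4.3, u5.1} {u5.2} {u5.3} (out.j = stage outer ports)


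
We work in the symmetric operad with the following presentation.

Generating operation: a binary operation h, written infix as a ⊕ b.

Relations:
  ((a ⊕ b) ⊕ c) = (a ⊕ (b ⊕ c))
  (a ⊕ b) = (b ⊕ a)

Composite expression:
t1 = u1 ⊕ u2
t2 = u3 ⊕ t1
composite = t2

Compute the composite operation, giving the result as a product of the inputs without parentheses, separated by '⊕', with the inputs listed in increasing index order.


u1 ⊕ u2 ⊕ u3

Reordering under h is free, so list the u-inputs canonically.
(u1 ⊕ u2) unparenthesizes to u1 ⊕ u2
(u3 ⊕ (u1 ⊕ u2)) unparenthesizes to u3 ⊕ u1 ⊕ u2
reordering the factors by index: u1 ⊕ u2 ⊕ u3


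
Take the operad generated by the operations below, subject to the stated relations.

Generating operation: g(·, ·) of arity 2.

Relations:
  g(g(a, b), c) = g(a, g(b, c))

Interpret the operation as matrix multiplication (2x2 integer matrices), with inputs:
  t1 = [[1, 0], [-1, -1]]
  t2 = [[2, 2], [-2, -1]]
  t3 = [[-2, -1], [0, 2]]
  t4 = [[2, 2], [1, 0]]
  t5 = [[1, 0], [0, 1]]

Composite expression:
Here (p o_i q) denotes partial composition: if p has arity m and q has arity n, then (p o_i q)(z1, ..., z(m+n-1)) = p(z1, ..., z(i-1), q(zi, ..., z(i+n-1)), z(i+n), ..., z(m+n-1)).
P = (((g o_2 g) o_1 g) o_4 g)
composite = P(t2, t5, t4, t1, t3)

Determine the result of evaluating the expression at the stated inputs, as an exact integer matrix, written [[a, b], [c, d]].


[[-4, -10], [2, 9]]

g(t2, t5) = [[2, 2], [-2, -1]]
g(t1, t3) = [[-2, -1], [2, -1]]
g(t4, g(t1, t3)) = [[0, -4], [-2, -1]]
g(g(t2, t5), g(t4, g(t1, t3))) = [[-4, -10], [2, 9]]


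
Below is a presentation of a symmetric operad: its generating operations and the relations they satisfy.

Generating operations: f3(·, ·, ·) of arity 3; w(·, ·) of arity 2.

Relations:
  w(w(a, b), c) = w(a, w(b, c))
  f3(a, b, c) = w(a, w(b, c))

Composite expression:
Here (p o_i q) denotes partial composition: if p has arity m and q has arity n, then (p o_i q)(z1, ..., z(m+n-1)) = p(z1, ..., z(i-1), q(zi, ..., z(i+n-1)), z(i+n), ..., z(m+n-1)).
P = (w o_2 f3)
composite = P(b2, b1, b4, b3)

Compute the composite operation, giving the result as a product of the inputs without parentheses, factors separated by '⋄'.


b2 ⋄ b1 ⋄ b4 ⋄ b3

Associativity of w dissolves the nesting; only the b-input order survives.
f3(b1, b4, b3) unparenthesizes to b1 ⋄ b4 ⋄ b3
w(b2, f3(b1, b4, b3)) unparenthesizes to b2 ⋄ b1 ⋄ b4 ⋄ b3


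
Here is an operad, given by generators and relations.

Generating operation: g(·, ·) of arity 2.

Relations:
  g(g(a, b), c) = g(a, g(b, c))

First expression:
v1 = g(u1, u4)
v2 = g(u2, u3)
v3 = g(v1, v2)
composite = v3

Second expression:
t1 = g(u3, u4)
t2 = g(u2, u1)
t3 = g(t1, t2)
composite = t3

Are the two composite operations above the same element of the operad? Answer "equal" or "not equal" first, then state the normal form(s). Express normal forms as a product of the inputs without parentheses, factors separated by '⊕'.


not equal; the first gives u1 ⊕ u4 ⊕ u2 ⊕ u3 and the second u3 ⊕ u4 ⊕ u2 ⊕ u1

The first expression reduces to u1 ⊕ u4 ⊕ u2 ⊕ u3
The second expression reduces to u3 ⊕ u4 ⊕ u2 ⊕ u1
No match — not equal.


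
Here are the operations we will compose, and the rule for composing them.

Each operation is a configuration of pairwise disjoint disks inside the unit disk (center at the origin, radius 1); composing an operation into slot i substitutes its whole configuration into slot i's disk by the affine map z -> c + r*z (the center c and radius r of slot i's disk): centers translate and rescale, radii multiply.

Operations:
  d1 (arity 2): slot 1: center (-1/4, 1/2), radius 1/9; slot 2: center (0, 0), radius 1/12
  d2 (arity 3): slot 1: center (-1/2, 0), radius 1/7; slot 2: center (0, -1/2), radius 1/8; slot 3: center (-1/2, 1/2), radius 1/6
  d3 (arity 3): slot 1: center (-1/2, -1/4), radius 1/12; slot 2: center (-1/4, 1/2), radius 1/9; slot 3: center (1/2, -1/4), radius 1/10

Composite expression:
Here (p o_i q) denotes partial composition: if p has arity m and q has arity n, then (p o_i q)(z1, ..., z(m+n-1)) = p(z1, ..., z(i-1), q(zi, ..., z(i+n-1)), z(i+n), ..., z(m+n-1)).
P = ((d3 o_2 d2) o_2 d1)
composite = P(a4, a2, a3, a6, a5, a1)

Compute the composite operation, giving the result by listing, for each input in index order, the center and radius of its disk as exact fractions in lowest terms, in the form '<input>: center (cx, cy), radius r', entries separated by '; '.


Nesting under d3 composes maps z -> c + r*z down each a-path.
a4: after 1 affine step, its disk has center (-1/2, -1/4), radius 1/12
a2: after 3 affine steps, its disk has center (-13/42, 32/63), radius 1/567
a3: after 3 affine steps, its disk has center (-11/36, 1/2), radius 1/756
a6: after 2 affine steps, its disk has center (-1/4, 4/9), radius 1/72
a5: after 2 affine steps, its disk has center (-11/36, 5/9), radius 1/54
a1: after 1 affine step, its disk has center (1/2, -1/4), radius 1/10

a1: center (1/2, -1/4), radius 1/10; a2: center (-13/42, 32/63), radius 1/567; a3: center (-11/36, 1/2), radius 1/756; a4: center (-1/2, -1/4), radius 1/12; a5: center (-11/36, 5/9), radius 1/54; a6: center (-1/4, 4/9), radius 1/72


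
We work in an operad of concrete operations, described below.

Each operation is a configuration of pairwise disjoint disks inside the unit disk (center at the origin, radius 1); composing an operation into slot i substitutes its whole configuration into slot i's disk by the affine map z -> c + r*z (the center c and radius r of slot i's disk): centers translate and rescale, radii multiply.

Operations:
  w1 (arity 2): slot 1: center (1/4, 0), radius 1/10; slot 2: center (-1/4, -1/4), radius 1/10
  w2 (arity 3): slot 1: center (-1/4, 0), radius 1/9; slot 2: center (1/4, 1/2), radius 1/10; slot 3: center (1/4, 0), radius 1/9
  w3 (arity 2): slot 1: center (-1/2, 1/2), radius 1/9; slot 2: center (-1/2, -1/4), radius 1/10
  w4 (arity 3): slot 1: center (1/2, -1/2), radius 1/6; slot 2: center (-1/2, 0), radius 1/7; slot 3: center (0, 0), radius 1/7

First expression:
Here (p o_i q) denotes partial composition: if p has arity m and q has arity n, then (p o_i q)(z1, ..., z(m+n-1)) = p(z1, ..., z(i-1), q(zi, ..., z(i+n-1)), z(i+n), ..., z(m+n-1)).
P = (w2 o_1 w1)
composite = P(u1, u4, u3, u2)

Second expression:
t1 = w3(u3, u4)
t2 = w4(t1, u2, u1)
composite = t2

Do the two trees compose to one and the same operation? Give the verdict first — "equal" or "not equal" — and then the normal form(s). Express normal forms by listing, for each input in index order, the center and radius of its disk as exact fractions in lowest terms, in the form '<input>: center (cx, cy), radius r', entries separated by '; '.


not equal; the first gives u1: center (-2/9, 0), radius 1/90; u2: center (1/4, 0), radius 1/9; u3: center (1/4, 1/2), radius 1/10; u4: center (-5/18, -1/36), radius 1/90 and the second u1: center (0, 0), radius 1/7; u2: center (-1/2, 0), radius 1/7; u3: center (5/12, -5/12), radius 1/54; u4: center (5/12, -13/24), radius 1/60

In normal form, the first expression is u1: center (-2/9, 0), radius 1/90; u2: center (1/4, 0), radius 1/9; u3: center (1/4, 1/2), radius 1/10; u4: center (-5/18, -1/36), radius 1/90
In normal form, the second expression is u1: center (0, 0), radius 1/7; u2: center (-1/2, 0), radius 1/7; u3: center (5/12, -5/12), radius 1/54; u4: center (5/12, -13/24), radius 1/60
Distinct normal forms: not equal.


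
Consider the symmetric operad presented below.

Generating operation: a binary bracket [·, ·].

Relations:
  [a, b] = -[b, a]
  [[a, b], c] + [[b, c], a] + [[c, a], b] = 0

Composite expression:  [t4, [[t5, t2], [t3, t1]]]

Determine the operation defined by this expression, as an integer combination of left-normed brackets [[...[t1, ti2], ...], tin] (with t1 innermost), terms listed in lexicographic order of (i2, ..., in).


Left-normed coefficients sit on the t1-initial expansion words.
Composite bracket: [t4, [[t5, t2], [t3, t1]]]
The bracket unfolds into 16 signed words via [a, b] = ab - ba (2^4 = 16).
Only words starting with t1 matter:
  from t1t3t2t5t4, sign +1: term +[[[[t1, t3], t2], t5], t4]
  from t1t3t5t2t4, sign -1: term -[[[[t1, t3], t5], t2], t4]

[[[[t1, t3], t2], t5], t4] - [[[[t1, t3], t5], t2], t4]


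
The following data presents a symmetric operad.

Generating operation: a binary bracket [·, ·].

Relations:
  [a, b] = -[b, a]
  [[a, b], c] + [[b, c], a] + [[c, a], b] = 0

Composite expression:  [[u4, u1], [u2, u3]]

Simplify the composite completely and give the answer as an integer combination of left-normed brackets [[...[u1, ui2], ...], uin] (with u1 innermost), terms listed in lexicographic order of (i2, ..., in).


-[[[u1, u4], u2], u3] + [[[u1, u4], u3], u2]

Left-normed coefficients sit on the u1-initial expansion words.
Composite bracket: [[u4, u1], [u2, u3]]
Applying ab - ba throughout gives 8 signed words (2^3 = 8).
Coefficients come from the u1-initial words:
  u1u4u2u3 (sign -1) contributes -[[[u1, u4], u2], u3]
  u1u4u3u2 (sign +1) contributes +[[[u1, u4], u3], u2]
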